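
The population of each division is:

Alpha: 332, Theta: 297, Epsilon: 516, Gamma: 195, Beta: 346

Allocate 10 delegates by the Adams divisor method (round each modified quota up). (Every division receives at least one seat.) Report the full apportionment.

Standard divisor 1686/10 ≈ 168.6; standard quotas: Alpha 1.969, Theta 1.762, Epsilon 3.060, Gamma 1.157, Beta 2.052.
Rounding up gives 2, 2, 4, 2, 3 = 13 seats, so the divisor must be adjusted.
With modified divisor 200: modified quotas Alpha 1.660, Theta 1.485, Epsilon 2.580, Gamma 0.975, Beta 1.730.
Rounding up: Alpha 2, Theta 2, Epsilon 3, Gamma 1, Beta 2 (total 10).

Alpha 2; Theta 2; Epsilon 3; Gamma 1; Beta 2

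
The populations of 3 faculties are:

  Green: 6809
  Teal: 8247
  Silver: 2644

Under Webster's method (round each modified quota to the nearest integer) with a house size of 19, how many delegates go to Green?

Standard divisor 17700/19 ≈ 931.579; standard quotas: Green 7.309, Teal 8.853, Silver 2.838.
Rounding to the nearest integer gives Green 7, Teal 9, Silver 3 — total 19, matching the house size, so no adjustment is needed.
Green receives 7.

7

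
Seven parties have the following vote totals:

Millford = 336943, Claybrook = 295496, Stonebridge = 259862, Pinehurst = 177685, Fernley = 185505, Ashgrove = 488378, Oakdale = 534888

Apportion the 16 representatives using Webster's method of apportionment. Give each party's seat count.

Millford 2; Claybrook 2; Stonebridge 2; Pinehurst 1; Fernley 1; Ashgrove 4; Oakdale 4

Standard divisor 2278757/16 ≈ 142422.312; standard quotas: Millford 2.366, Claybrook 2.075, Stonebridge 1.825, Pinehurst 1.248, Fernley 1.302, Ashgrove 3.429, Oakdale 3.756.
Rounding to the nearest integer gives 2, 2, 2, 1, 1, 3, 4 = 15 seats, so the divisor must be adjusted.
With modified divisor 137200: modified quotas Millford 2.456, Claybrook 2.154, Stonebridge 1.894, Pinehurst 1.295, Fernley 1.352, Ashgrove 3.560, Oakdale 3.899.
Rounding to the nearest integer: Millford 2, Claybrook 2, Stonebridge 2, Pinehurst 1, Fernley 1, Ashgrove 4, Oakdale 4 (total 16).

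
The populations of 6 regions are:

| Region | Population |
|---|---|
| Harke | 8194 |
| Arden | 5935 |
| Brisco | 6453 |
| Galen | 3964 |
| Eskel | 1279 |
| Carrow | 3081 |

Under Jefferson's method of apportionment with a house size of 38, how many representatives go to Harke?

Standard divisor 28906/38 ≈ 760.684; standard quotas: Harke 10.772, Arden 7.802, Brisco 8.483, Galen 5.211, Eskel 1.681, Carrow 4.050.
Rounding down gives 10, 7, 8, 5, 1, 4 = 35 seats, so the divisor must be adjusted.
With modified divisor 700: modified quotas Harke 11.706, Arden 8.479, Brisco 9.219, Galen 5.663, Eskel 1.827, Carrow 4.401.
Rounding down: Harke 11, Arden 8, Brisco 9, Galen 5, Eskel 1, Carrow 4 (total 38).
Harke receives 11.

11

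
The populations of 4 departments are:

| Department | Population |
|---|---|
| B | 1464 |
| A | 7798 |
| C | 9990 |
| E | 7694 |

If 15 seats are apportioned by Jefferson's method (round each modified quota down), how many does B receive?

0

Standard divisor 26946/15 ≈ 1796.4; standard quotas: B 0.815, A 4.341, C 5.561, E 4.283.
Rounding down gives 0, 4, 5, 4 = 13 seats, so the divisor must be adjusted.
With modified divisor 1550: modified quotas B 0.945, A 5.031, C 6.445, E 4.964.
Rounding down: B 0, A 5, C 6, E 4 (total 15).
B receives 0.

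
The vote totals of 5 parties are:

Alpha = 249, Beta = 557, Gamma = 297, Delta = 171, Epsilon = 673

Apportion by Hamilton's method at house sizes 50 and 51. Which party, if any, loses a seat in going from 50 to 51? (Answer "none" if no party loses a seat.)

At 50 seats: Alpha 7, Beta 14, Gamma 8, Delta 4, Epsilon 17.
At 51 seats: Alpha 6, Beta 15, Gamma 8, Delta 4, Epsilon 18.
Alpha drops from 7 to 6.

Alpha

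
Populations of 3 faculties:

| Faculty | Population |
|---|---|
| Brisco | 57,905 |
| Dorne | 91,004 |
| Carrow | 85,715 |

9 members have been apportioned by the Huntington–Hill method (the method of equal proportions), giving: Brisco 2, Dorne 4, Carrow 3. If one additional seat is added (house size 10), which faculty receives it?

Carrow

Priority for the next seat is population ÷ (√(s·(s+1))).
Priorities: Brisco 23639.617, Dorne 20349.113, Carrow 24743.789.
Highest priority: Carrow.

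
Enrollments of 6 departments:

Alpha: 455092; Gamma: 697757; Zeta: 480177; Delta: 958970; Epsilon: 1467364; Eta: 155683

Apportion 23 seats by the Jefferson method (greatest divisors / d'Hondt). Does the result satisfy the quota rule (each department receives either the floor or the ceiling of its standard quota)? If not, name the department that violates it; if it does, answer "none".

Standard quotas: Alpha 2.483, Gamma 3.807, Zeta 2.620, Delta 5.233, Epsilon 8.007, Eta 0.850.
Jefferson allocation: Alpha 2, Gamma 4, Zeta 3, Delta 5, Epsilon 9, Eta 0.
Every allocation lies between the lower and upper quota.

none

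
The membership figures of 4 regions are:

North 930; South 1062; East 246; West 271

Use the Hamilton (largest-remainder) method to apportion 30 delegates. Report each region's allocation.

Total 2509; standard divisor 2509/30 ≈ 83.633.
Standard quotas: North 11.120, South 12.698, East 2.941, West 3.240.
Lower quotas: North 11, South 12, East 2, West 3 (sum 28, leaving 2 seats).
Remainders in descending order: East 0.941, South 0.698, West 0.240, North 0.120.
The surplus seats go to East, South.

North 11; South 13; East 3; West 3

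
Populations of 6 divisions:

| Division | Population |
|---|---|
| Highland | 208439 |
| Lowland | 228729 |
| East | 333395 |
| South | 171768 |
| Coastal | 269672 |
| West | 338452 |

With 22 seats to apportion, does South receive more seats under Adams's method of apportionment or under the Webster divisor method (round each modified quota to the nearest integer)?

Adams: Highland 3, Lowland 3, East 4, South 3, Coastal 4, West 5.
Webster: Highland 3, Lowland 3, East 5, South 2, Coastal 4, West 5.
South gets 3 under Adams and 2 under Webster.

Adams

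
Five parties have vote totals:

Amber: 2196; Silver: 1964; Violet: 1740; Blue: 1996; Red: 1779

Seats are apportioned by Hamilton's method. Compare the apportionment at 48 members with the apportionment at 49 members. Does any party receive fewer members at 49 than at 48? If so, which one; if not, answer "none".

none

At 48 seats: Amber 11, Silver 10, Violet 8, Blue 10, Red 9.
At 49 seats: Amber 11, Silver 10, Violet 9, Blue 10, Red 9.
No party's allocation decreased.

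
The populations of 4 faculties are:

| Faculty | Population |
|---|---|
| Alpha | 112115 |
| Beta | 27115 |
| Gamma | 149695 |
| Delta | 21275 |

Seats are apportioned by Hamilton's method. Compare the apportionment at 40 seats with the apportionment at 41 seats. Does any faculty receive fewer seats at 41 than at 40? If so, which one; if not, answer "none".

At 40 seats: Alpha 14, Beta 4, Gamma 19, Delta 3.
At 41 seats: Alpha 15, Beta 3, Gamma 20, Delta 3.
Beta drops from 4 to 3.

Beta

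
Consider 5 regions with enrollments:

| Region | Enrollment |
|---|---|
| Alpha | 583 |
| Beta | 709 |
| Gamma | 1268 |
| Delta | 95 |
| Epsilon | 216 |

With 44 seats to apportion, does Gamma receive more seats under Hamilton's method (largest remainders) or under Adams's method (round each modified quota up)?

Hamilton

Hamilton: Alpha 9, Beta 11, Gamma 19, Delta 2, Epsilon 3.
Adams: Alpha 9, Beta 11, Gamma 18, Delta 2, Epsilon 4.
Gamma gets 19 under Hamilton and 18 under Adams.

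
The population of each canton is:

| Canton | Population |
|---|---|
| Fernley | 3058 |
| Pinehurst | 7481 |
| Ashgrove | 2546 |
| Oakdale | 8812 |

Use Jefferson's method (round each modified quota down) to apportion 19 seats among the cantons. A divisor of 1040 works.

Fernley=2, Pinehurst=7, Ashgrove=2, Oakdale=8

With modified divisor 1040: modified quotas Fernley 2.940, Pinehurst 7.193, Ashgrove 2.448, Oakdale 8.473.
Rounding down: Fernley 2, Pinehurst 7, Ashgrove 2, Oakdale 8 (total 19).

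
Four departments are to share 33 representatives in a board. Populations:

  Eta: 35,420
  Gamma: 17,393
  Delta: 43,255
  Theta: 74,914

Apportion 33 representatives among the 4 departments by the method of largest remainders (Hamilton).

Total 170982; standard divisor 170982/33 ≈ 5181.273.
Standard quotas: Eta 6.8362, Gamma 3.3569, Delta 8.3483, Theta 14.4586.
Lower quotas: Eta 6, Gamma 3, Delta 8, Theta 14 (sum 31, leaving 2 seats).
Remainders in descending order: Eta 0.8362, Theta 0.4586, Gamma 0.3569, Delta 0.3483.
Largest remainders: Eta, Theta receive the extra seats.

Eta 7, Gamma 3, Delta 8, Theta 15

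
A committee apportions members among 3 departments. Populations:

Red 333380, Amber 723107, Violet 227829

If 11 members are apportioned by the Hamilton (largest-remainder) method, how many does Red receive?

Standard divisor: 1284316 ÷ 11 = 116756.
Standard quotas: Red 2.8554, Amber 6.1933, Violet 1.9513.
Lower quotas: Red 2, Amber 6, Violet 1 (sum 9, leaving 2 seats).
Remainders in descending order: Violet 0.9513, Red 0.8554, Amber 0.1933.
Largest remainders: Violet, Red receive the extra seats.
Red receives 3.

3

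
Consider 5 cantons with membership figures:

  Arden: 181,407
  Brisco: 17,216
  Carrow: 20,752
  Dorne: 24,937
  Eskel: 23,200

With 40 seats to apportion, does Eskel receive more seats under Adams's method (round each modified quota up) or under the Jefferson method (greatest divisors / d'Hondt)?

Adams

Adams: Arden 26, Brisco 3, Carrow 3, Dorne 4, Eskel 4.
Jefferson: Arden 29, Brisco 2, Carrow 3, Dorne 3, Eskel 3.
Eskel gets 4 under Adams and 3 under Jefferson.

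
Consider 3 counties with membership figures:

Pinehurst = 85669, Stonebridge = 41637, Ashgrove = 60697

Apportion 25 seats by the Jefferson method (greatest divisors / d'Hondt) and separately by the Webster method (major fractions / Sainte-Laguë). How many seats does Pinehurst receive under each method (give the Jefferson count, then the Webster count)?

12 and 11

Jefferson: Pinehurst 12, Stonebridge 5, Ashgrove 8.
Webster: Pinehurst 11, Stonebridge 6, Ashgrove 8.
Pinehurst gets 12 under Jefferson and 11 under Webster.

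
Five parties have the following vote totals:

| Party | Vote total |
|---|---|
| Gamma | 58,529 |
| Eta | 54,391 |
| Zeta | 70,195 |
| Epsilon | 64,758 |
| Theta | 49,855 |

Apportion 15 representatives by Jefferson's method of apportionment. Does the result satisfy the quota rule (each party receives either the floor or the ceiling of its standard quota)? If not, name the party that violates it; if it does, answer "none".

none

Standard quotas: Gamma 2.949, Eta 2.740, Zeta 3.537, Epsilon 3.263, Theta 2.512.
Jefferson allocation: Gamma 3, Eta 3, Zeta 4, Epsilon 3, Theta 2.
Every allocation lies between the lower and upper quota.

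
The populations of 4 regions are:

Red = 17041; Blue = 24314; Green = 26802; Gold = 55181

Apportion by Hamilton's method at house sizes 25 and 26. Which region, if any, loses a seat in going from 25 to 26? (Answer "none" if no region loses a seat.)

At 25 seats: Red 4, Blue 5, Green 5, Gold 11.
At 26 seats: Red 3, Blue 5, Green 6, Gold 12.
Red drops from 4 to 3.

Red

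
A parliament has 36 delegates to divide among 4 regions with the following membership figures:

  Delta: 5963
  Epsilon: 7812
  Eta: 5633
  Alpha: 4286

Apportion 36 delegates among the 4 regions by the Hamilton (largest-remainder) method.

Delta 9; Epsilon 12; Eta 9; Alpha 6

Total 23694; standard divisor 23694/36 ≈ 658.167.
Standard quotas: Delta 9.0600, Epsilon 11.8693, Eta 8.5586, Alpha 6.5120.
Lower quotas: Delta 9, Epsilon 11, Eta 8, Alpha 6 (sum 34, leaving 2 seats).
Remainders in descending order: Epsilon 0.8693, Eta 0.5586, Alpha 0.5120, Delta 0.0600.
The surplus seats go to Epsilon, Eta.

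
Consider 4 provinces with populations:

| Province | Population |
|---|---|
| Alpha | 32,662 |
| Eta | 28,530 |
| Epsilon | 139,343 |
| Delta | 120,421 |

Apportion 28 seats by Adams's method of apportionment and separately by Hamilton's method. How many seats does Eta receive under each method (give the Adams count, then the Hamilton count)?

3 and 2

Adams: Alpha 3, Eta 3, Epsilon 12, Delta 10.
Hamilton: Alpha 3, Eta 2, Epsilon 12, Delta 11.
Eta gets 3 under Adams and 2 under Hamilton.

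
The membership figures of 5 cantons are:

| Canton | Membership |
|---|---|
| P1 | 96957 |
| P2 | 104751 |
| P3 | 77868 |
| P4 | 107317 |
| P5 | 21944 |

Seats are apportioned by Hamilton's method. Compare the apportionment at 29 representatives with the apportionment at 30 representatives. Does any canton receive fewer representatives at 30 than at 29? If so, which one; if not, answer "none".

At 29 seats: P1 7, P2 7, P3 5, P4 8, P5 2.
At 30 seats: P1 7, P2 8, P3 6, P4 8, P5 1.
P5 drops from 2 to 1.

P5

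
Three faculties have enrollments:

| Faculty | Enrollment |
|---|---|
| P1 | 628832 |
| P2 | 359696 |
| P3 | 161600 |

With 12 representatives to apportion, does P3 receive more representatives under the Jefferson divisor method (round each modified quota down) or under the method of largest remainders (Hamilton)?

Hamilton

Jefferson: P1 7, P2 4, P3 1.
Hamilton: P1 6, P2 4, P3 2.
P3 gets 1 under Jefferson and 2 under Hamilton.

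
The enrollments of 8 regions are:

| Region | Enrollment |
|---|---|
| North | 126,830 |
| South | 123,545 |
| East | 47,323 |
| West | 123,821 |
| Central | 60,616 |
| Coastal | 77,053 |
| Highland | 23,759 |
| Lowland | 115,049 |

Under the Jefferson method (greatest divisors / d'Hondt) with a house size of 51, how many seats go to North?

Standard divisor 697996/51 ≈ 13686.196; standard quotas: North 9.267, South 9.027, East 3.458, West 9.047, Central 4.429, Coastal 5.630, Highland 1.736, Lowland 8.406.
Rounding down gives 9, 9, 3, 9, 4, 5, 1, 8 = 48 seats, so the divisor must be adjusted.
With modified divisor 12500: modified quotas North 10.146, South 9.884, East 3.786, West 9.906, Central 4.849, Coastal 6.164, Highland 1.901, Lowland 9.204.
Rounding down: North 10, South 9, East 3, West 9, Central 4, Coastal 6, Highland 1, Lowland 9 (total 51).
North receives 10.

10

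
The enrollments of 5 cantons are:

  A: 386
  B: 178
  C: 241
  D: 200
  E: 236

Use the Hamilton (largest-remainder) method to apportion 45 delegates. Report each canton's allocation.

A=14, B=6, C=9, D=7, E=9

Total 1241; standard divisor 1241/45 ≈ 27.578.
Standard quotas: A 13.997, B 6.454, C 8.739, D 7.252, E 8.558.
Lower quotas: A 13, B 6, C 8, D 7, E 8 (sum 42, leaving 3 seats).
Remainders in descending order: A 0.997, C 0.739, E 0.558, B 0.454, D 0.252.
Largest remainders: A, C, E receive the extra seats.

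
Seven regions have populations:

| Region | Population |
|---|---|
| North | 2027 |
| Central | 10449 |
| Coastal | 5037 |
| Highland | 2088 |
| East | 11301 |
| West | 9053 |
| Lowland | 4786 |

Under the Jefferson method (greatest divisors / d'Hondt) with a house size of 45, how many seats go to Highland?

2

Standard divisor 44741/45 ≈ 994.244; standard quotas: North 2.039, Central 10.509, Coastal 5.066, Highland 2.100, East 11.366, West 9.105, Lowland 4.814.
Rounding down gives 2, 10, 5, 2, 11, 9, 4 = 43 seats, so the divisor must be adjusted.
With modified divisor 946: modified quotas North 2.143, Central 11.045, Coastal 5.325, Highland 2.207, East 11.946, West 9.570, Lowland 5.059.
Rounding down: North 2, Central 11, Coastal 5, Highland 2, East 11, West 9, Lowland 5 (total 45).
Highland receives 2.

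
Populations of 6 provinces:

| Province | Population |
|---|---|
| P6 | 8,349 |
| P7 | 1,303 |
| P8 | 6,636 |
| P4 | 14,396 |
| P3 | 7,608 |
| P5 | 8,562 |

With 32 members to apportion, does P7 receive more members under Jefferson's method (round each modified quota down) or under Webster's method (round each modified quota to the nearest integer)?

Jefferson: P6 6, P7 0, P8 5, P4 10, P3 5, P5 6.
Webster: P6 6, P7 1, P8 4, P4 10, P3 5, P5 6.
P7 gets 0 under Jefferson and 1 under Webster.

Webster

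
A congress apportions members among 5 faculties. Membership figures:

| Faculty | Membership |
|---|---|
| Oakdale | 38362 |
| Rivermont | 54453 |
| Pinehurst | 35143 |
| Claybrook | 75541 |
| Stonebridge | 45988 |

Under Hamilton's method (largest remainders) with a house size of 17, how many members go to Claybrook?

5

The standard divisor is 249487/17 ≈ 14675.706.
Standard quotas: Oakdale 2.6140, Rivermont 3.7104, Pinehurst 2.3946, Claybrook 5.1474, Stonebridge 3.1336.
Lower quotas: Oakdale 2, Rivermont 3, Pinehurst 2, Claybrook 5, Stonebridge 3 (sum 15, leaving 2 seats).
Remainders in descending order: Rivermont 0.7104, Oakdale 0.6140, Pinehurst 0.3946, Claybrook 0.1474, Stonebridge 0.1336.
The surplus seats go to Rivermont, Oakdale.
Claybrook receives 5.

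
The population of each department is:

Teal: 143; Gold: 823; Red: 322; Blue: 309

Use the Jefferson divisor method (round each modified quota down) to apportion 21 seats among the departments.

Standard divisor 1597/21 ≈ 76.048; standard quotas: Teal 1.880, Gold 10.822, Red 4.234, Blue 4.063.
Rounding down gives 1, 10, 4, 4 = 19 seats, so the divisor must be adjusted.
With modified divisor 70: modified quotas Teal 2.043, Gold 11.757, Red 4.600, Blue 4.414.
Rounding down: Teal 2, Gold 11, Red 4, Blue 4 (total 21).

Teal 2, Gold 11, Red 4, Blue 4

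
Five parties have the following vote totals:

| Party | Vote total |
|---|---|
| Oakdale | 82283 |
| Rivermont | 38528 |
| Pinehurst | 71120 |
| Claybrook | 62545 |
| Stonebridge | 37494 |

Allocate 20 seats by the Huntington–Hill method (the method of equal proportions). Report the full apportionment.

Oakdale 5, Rivermont 3, Pinehurst 5, Claybrook 4, Stonebridge 3

With divisor 15165: modified quotas Oakdale 5.426, Rivermont 2.541, Pinehurst 4.690, Claybrook 4.124, Stonebridge 2.472.
Geometric-mean thresholds: Oakdale √(5·6)=5.477, Rivermont √(2·3)=2.449, Pinehurst √(4·5)=4.472, Claybrook √(4·5)=4.472, Stonebridge √(2·3)=2.449.
Each quota rounded against its threshold gives Oakdale 5, Rivermont 3, Pinehurst 5, Claybrook 4, Stonebridge 3 (total 20).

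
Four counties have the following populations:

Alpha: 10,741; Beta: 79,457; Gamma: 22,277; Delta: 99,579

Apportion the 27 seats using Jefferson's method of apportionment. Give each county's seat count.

Standard divisor 212054/27 ≈ 7853.852; standard quotas: Alpha 1.368, Beta 10.117, Gamma 2.836, Delta 12.679.
Rounding down gives 1, 10, 2, 12 = 25 seats, so the divisor must be adjusted.
With modified divisor 7300: modified quotas Alpha 1.471, Beta 10.885, Gamma 3.052, Delta 13.641.
Rounding down: Alpha 1, Beta 10, Gamma 3, Delta 13 (total 27).

Alpha 1, Beta 10, Gamma 3, Delta 13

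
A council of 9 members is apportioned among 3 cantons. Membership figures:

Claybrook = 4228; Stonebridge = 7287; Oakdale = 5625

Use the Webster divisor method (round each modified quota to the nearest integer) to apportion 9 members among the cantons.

Standard divisor 17140/9 ≈ 1904.444; standard quotas: Claybrook 2.220, Stonebridge 3.826, Oakdale 2.954.
Rounding to the nearest integer gives Claybrook 2, Stonebridge 4, Oakdale 3 — total 9, matching the house size, so no adjustment is needed.

Claybrook 2; Stonebridge 4; Oakdale 3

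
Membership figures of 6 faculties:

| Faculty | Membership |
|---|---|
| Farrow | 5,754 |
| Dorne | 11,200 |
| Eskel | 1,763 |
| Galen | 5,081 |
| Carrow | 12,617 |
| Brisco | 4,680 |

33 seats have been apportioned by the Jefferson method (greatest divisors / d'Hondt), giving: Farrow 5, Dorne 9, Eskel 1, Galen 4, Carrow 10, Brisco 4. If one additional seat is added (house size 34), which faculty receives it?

Carrow

Priority for the next seat is population ÷ (current seats + 1).
Priorities: Farrow 959.000, Dorne 1120.000, Eskel 881.500, Galen 1016.200, Carrow 1147.000, Brisco 936.000.
Highest priority: Carrow.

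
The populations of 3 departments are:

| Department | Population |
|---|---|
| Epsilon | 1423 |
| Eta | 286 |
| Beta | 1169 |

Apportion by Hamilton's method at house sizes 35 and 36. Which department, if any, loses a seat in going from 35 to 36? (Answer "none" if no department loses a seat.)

Eta

At 35 seats: Epsilon 17, Eta 4, Beta 14.
At 36 seats: Epsilon 18, Eta 3, Beta 15.
Eta drops from 4 to 3.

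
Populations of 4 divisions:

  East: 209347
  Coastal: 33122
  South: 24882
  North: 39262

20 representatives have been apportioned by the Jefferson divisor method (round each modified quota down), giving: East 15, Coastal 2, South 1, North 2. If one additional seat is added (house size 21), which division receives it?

North

Priority for the next seat is population ÷ (current seats + 1).
Priorities: East 13084.188, Coastal 11040.667, South 12441.000, North 13087.333.
Highest priority: North.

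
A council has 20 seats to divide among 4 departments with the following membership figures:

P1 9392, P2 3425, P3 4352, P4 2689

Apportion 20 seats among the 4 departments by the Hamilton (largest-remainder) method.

P1=10, P2=3, P3=4, P4=3

Total 19858; standard divisor 19858/20 ≈ 992.9.
Standard quotas: P1 9.4592, P2 3.4495, P3 4.3831, P4 2.7082.
Lower quotas: P1 9, P2 3, P3 4, P4 2 (sum 18, leaving 2 seats).
Remainders in descending order: P4 0.7082, P1 0.4592, P2 0.4495, P3 0.3831.
Largest remainders: P4, P1 receive the extra seats.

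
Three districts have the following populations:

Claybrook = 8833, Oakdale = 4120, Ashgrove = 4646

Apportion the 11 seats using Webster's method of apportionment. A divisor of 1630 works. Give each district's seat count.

Claybrook 5, Oakdale 3, Ashgrove 3

With modified divisor 1630: modified quotas Claybrook 5.419, Oakdale 2.528, Ashgrove 2.850.
Rounding to the nearest integer: Claybrook 5, Oakdale 3, Ashgrove 3 (total 11).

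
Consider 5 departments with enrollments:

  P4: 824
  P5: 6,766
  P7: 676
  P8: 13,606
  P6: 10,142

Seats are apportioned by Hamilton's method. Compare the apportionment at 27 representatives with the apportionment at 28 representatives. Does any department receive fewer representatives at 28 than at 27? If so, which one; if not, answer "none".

At 27 seats: P4 1, P5 6, P7 1, P8 11, P6 8.
At 28 seats: P4 1, P5 6, P7 0, P8 12, P6 9.
P7 drops from 1 to 0.

P7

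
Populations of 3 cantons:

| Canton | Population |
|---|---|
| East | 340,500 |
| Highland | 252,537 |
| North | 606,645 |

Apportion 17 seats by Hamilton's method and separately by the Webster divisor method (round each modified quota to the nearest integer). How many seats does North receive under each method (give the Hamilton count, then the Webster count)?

9 and 8

Hamilton: East 5, Highland 3, North 9.
Webster: East 5, Highland 4, North 8.
North gets 9 under Hamilton and 8 under Webster.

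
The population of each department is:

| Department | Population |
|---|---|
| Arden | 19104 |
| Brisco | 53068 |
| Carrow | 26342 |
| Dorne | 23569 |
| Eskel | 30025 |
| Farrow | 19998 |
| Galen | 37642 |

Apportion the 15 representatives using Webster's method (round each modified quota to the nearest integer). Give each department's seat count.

Standard divisor 209748/15 ≈ 13983.2; standard quotas: Arden 1.366, Brisco 3.795, Carrow 1.884, Dorne 1.686, Eskel 2.147, Farrow 1.430, Galen 2.692.
Rounding to the nearest integer gives Arden 1, Brisco 4, Carrow 2, Dorne 2, Eskel 2, Farrow 1, Galen 3 — total 15, matching the house size, so no adjustment is needed.

Arden: 1; Brisco: 4; Carrow: 2; Dorne: 2; Eskel: 2; Farrow: 1; Galen: 3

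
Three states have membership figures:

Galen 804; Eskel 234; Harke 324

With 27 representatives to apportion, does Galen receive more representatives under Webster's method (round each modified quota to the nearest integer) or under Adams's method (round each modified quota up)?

Webster: Galen 16, Eskel 5, Harke 6.
Adams: Galen 15, Eskel 5, Harke 7.
Galen gets 16 under Webster and 15 under Adams.

Webster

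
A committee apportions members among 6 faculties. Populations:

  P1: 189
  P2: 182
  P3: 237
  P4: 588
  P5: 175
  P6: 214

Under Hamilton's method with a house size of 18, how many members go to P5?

2

Standard divisor: 1585 ÷ 18 ≈ 88.056.
Standard quotas: P1 2.146, P2 2.067, P3 2.691, P4 6.678, P5 1.987, P6 2.430.
Lower quotas: P1 2, P2 2, P3 2, P4 6, P5 1, P6 2 (sum 15, leaving 3 seats).
Remainders in descending order: P5 0.987, P3 0.691, P4 0.678, P6 0.430, P1 0.146, P2 0.067.
The surplus seats go to P5, P3, P4.
P5 receives 2.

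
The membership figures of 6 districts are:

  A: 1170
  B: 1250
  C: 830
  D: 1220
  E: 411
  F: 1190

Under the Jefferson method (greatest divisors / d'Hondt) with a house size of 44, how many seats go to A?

Standard divisor 6071/44 ≈ 137.977; standard quotas: A 8.480, B 9.059, C 6.015, D 8.842, E 2.979, F 8.625.
Rounding down gives 8, 9, 6, 8, 2, 8 = 41 seats, so the divisor must be adjusted.
With modified divisor 131: modified quotas A 8.931, B 9.542, C 6.336, D 9.313, E 3.137, F 9.084.
Rounding down: A 8, B 9, C 6, D 9, E 3, F 9 (total 44).
A receives 8.

8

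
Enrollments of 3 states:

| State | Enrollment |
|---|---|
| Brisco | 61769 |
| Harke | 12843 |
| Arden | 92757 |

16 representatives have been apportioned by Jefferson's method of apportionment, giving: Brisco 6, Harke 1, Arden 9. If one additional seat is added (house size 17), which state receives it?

Priority for the next seat is population ÷ (current seats + 1).
Priorities: Brisco 8824.143, Harke 6421.500, Arden 9275.700.
Highest priority: Arden.

Arden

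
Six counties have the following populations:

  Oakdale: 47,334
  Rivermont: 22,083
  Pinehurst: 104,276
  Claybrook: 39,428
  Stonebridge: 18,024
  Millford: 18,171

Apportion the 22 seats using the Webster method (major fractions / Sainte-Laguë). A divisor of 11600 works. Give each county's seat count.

Oakdale=4, Rivermont=2, Pinehurst=9, Claybrook=3, Stonebridge=2, Millford=2

With modified divisor 11600: modified quotas Oakdale 4.081, Rivermont 1.904, Pinehurst 8.989, Claybrook 3.399, Stonebridge 1.554, Millford 1.566.
Rounding to the nearest integer: Oakdale 4, Rivermont 2, Pinehurst 9, Claybrook 3, Stonebridge 2, Millford 2 (total 22).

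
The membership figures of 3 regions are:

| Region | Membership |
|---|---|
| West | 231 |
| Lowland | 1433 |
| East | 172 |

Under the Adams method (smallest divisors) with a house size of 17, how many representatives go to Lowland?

Standard divisor 1836/17 ≈ 108; standard quotas: West 2.139, Lowland 13.269, East 1.593.
Rounding up gives 3, 14, 2 = 19 seats, so the divisor must be adjusted.
With modified divisor 117: modified quotas West 1.974, Lowland 12.248, East 1.470.
Rounding up: West 2, Lowland 13, East 2 (total 17).
Lowland receives 13.

13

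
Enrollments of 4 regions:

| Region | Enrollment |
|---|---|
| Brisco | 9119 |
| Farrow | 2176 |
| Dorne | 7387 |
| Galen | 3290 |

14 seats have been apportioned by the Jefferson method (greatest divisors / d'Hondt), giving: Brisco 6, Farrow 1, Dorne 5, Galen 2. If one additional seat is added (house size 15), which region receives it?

Priority for the next seat is population ÷ (current seats + 1).
Priorities: Brisco 1302.714, Farrow 1088.000, Dorne 1231.167, Galen 1096.667.
Highest priority: Brisco.

Brisco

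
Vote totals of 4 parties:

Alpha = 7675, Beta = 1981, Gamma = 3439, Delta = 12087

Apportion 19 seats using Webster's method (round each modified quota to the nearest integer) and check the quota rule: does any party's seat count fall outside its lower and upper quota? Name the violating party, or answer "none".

none

Standard quotas: Alpha 5.791, Beta 1.495, Gamma 2.595, Delta 9.120.
Webster allocation: Alpha 6, Beta 1, Gamma 3, Delta 9.
Every allocation lies between the lower and upper quota.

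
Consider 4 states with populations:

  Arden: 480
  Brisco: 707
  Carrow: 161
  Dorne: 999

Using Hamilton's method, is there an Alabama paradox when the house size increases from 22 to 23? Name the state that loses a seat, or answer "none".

Carrow

At 22 seats: Arden 4, Brisco 7, Carrow 2, Dorne 9.
At 23 seats: Arden 5, Brisco 7, Carrow 1, Dorne 10.
Carrow drops from 2 to 1.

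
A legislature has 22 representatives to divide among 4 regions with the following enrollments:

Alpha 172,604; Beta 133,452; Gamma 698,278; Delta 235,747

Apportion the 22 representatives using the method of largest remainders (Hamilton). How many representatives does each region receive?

The standard divisor is 1240081/22 ≈ 56367.318.
Standard quotas: Alpha 3.0621, Beta 2.3675, Gamma 12.3880, Delta 4.1823.
Lower quotas: Alpha 3, Beta 2, Gamma 12, Delta 4 (sum 21, leaving 1 seat).
Remainders in descending order: Gamma 0.3880, Beta 0.3675, Delta 0.1823, Alpha 0.0621.
Largest remainder: Gamma receives the extra seat.

Alpha: 3, Beta: 2, Gamma: 13, Delta: 4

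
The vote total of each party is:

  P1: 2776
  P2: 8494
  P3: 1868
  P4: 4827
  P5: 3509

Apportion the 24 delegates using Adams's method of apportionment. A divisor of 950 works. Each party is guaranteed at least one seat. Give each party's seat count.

With modified divisor 950: modified quotas P1 2.922, P2 8.941, P3 1.966, P4 5.081, P5 3.694.
Rounding up: P1 3, P2 9, P3 2, P4 6, P5 4 (total 24).

P1: 3, P2: 9, P3: 2, P4: 6, P5: 4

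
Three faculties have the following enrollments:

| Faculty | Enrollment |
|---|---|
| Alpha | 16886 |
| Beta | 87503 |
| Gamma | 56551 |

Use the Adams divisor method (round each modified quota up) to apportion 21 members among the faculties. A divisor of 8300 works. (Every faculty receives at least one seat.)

With modified divisor 8300: modified quotas Alpha 2.034, Beta 10.543, Gamma 6.813.
Rounding up: Alpha 3, Beta 11, Gamma 7 (total 21).

Alpha 3, Beta 11, Gamma 7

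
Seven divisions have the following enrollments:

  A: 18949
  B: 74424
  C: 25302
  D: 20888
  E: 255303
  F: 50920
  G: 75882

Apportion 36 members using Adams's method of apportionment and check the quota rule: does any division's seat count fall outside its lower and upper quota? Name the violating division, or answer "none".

E

Standard quotas: A 1.308, B 5.136, C 1.746, D 1.441, E 17.618, F 3.514, G 5.237.
Adams allocation: A 2, B 5, C 2, D 2, E 16, F 4, G 5.
E has quota 17.618 (lower 17, upper 18) but receives 16 — outside the quota interval.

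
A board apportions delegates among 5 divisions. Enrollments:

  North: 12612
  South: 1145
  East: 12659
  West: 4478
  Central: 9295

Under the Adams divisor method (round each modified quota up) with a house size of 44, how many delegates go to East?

14

Standard divisor 40189/44 ≈ 913.386; standard quotas: North 13.808, South 1.254, East 13.859, West 4.903, Central 10.176.
Rounding up gives 14, 2, 14, 5, 11 = 46 seats, so the divisor must be adjusted.
With modified divisor 972: modified quotas North 12.975, South 1.178, East 13.024, West 4.607, Central 9.563.
Rounding up: North 13, South 2, East 14, West 5, Central 10 (total 44).
East receives 14.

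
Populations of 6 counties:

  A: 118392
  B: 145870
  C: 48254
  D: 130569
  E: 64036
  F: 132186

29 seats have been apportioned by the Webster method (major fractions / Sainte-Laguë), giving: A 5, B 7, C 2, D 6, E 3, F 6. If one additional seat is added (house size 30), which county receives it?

A

Priority for the next seat is population ÷ (current seats + 0.5).
Priorities: A 21525.818, B 19449.333, C 19301.600, D 20087.538, E 18296.000, F 20336.308.
Highest priority: A.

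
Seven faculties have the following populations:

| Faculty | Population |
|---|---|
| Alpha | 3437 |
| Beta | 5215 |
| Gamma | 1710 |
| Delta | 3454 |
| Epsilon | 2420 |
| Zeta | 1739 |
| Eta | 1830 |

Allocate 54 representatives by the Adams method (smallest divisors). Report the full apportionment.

Alpha=9; Beta=14; Gamma=5; Delta=9; Epsilon=7; Zeta=5; Eta=5

Standard divisor 19805/54 ≈ 366.759; standard quotas: Alpha 9.371, Beta 14.219, Gamma 4.662, Delta 9.418, Epsilon 6.598, Zeta 4.742, Eta 4.990.
Rounding up gives 10, 15, 5, 10, 7, 5, 5 = 57 seats, so the divisor must be adjusted.
With modified divisor 400: modified quotas Alpha 8.592, Beta 13.037, Gamma 4.275, Delta 8.635, Epsilon 6.050, Zeta 4.348, Eta 4.575.
Rounding up: Alpha 9, Beta 14, Gamma 5, Delta 9, Epsilon 7, Zeta 5, Eta 5 (total 54).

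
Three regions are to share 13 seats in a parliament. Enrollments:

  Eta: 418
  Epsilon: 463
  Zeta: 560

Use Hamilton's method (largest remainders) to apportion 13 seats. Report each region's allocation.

The standard divisor is 1441/13 ≈ 110.846.
Standard quotas: Eta 3.771, Epsilon 4.177, Zeta 5.052.
Lower quotas: Eta 3, Epsilon 4, Zeta 5 (sum 12, leaving 1 seat).
Remainders in descending order: Eta 0.771, Epsilon 0.177, Zeta 0.052.
Largest remainder: Eta receives the extra seat.

Eta=4, Epsilon=4, Zeta=5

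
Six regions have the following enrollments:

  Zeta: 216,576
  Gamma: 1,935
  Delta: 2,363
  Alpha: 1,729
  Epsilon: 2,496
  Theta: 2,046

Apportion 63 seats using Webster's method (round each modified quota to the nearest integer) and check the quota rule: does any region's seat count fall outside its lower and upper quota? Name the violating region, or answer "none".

Standard quotas: Zeta 60.069, Gamma 0.537, Delta 0.655, Alpha 0.480, Epsilon 0.692, Theta 0.567.
Webster allocation: Zeta 59, Gamma 1, Delta 1, Alpha 0, Epsilon 1, Theta 1.
Zeta has quota 60.069 (lower 60, upper 61) but receives 59 — outside the quota interval.

Zeta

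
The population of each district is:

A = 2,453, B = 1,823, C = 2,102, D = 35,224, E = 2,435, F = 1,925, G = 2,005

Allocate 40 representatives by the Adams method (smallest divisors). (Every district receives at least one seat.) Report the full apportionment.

A 2; B 2; C 2; D 28; E 2; F 2; G 2

Standard divisor 47967/40 ≈ 1199.175; standard quotas: A 2.046, B 1.520, C 1.753, D 29.374, E 2.031, F 1.605, G 1.672.
Rounding up gives 3, 2, 2, 30, 3, 2, 2 = 44 seats, so the divisor must be adjusted.
With modified divisor 1300: modified quotas A 1.887, B 1.402, C 1.617, D 27.095, E 1.873, F 1.481, G 1.542.
Rounding up: A 2, B 2, C 2, D 28, E 2, F 2, G 2 (total 40).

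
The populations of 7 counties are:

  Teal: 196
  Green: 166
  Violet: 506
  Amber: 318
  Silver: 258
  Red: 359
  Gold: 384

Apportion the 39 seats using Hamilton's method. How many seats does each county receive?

Teal=3, Green=3, Violet=9, Amber=6, Silver=5, Red=6, Gold=7

Total 2187; standard divisor 2187/39 ≈ 56.077.
Standard quotas: Teal 3.495, Green 2.960, Violet 9.023, Amber 5.671, Silver 4.601, Red 6.402, Gold 6.848.
Lower quotas: Teal 3, Green 2, Violet 9, Amber 5, Silver 4, Red 6, Gold 6 (sum 35, leaving 4 seats).
Remainders in descending order: Green 0.960, Gold 0.848, Amber 0.671, Silver 0.601, Teal 0.495, Red 0.402, Violet 0.023.
Largest remainders: Green, Gold, Amber, Silver receive the extra seats.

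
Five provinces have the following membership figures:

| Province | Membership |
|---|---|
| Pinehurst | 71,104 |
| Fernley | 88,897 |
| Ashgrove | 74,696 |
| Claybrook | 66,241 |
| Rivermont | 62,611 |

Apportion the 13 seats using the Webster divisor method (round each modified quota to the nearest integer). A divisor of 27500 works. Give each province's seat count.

Pinehurst: 3; Fernley: 3; Ashgrove: 3; Claybrook: 2; Rivermont: 2

With modified divisor 27500: modified quotas Pinehurst 2.586, Fernley 3.233, Ashgrove 2.716, Claybrook 2.409, Rivermont 2.277.
Rounding to the nearest integer: Pinehurst 3, Fernley 3, Ashgrove 3, Claybrook 2, Rivermont 2 (total 13).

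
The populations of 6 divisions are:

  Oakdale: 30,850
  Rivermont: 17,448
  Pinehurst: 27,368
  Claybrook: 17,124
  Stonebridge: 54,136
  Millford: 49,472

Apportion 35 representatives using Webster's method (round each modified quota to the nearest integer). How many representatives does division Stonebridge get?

Standard divisor 196398/35 ≈ 5611.371; standard quotas: Oakdale 5.498, Rivermont 3.109, Pinehurst 4.877, Claybrook 3.052, Stonebridge 9.648, Millford 8.816.
Rounding to the nearest integer gives Oakdale 5, Rivermont 3, Pinehurst 5, Claybrook 3, Stonebridge 10, Millford 9 — total 35, matching the house size, so no adjustment is needed.
Stonebridge receives 10.

10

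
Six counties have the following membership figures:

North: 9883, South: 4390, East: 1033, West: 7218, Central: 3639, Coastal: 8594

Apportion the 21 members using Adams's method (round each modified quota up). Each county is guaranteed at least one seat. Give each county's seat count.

North 6, South 3, East 1, West 4, Central 2, Coastal 5

Standard divisor 34757/21 ≈ 1655.095; standard quotas: North 5.971, South 2.652, East 0.624, West 4.361, Central 2.199, Coastal 5.192.
Rounding up gives 6, 3, 1, 5, 3, 6 = 24 seats, so the divisor must be adjusted.
With modified divisor 1900: modified quotas North 5.202, South 2.311, East 0.544, West 3.799, Central 1.915, Coastal 4.523.
Rounding up: North 6, South 3, East 1, West 4, Central 2, Coastal 5 (total 21).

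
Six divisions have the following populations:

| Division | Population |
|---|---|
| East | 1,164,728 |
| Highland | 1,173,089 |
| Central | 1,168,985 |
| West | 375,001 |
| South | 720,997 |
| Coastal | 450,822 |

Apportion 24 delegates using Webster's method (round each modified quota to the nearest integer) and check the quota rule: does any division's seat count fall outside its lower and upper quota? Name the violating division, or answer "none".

Standard quotas: East 5.531, Highland 5.571, Central 5.552, West 1.781, South 3.424, Coastal 2.141.
Webster allocation: East 5, Highland 6, Central 6, West 2, South 3, Coastal 2.
Every allocation lies between the lower and upper quota.

none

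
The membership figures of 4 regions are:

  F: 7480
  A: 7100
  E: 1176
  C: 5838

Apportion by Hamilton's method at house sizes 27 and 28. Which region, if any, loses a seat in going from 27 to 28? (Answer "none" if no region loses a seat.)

E

At 27 seats: F 9, A 9, E 2, C 7.
At 28 seats: F 10, A 9, E 1, C 8.
E drops from 2 to 1.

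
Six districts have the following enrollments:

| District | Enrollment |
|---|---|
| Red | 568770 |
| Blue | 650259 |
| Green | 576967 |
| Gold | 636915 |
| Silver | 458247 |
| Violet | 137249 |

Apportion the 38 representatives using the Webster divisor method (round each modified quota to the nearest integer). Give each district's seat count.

Standard divisor 3028407/38 ≈ 79694.921; standard quotas: Red 7.137, Blue 8.159, Green 7.240, Gold 7.992, Silver 5.750, Violet 1.722.
Rounding to the nearest integer gives Red 7, Blue 8, Green 7, Gold 8, Silver 6, Violet 2 — total 38, matching the house size, so no adjustment is needed.

Red=7, Blue=8, Green=7, Gold=8, Silver=6, Violet=2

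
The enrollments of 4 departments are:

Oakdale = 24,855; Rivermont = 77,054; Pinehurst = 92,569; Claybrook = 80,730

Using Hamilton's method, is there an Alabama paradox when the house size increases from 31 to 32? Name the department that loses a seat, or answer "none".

At 31 seats: Oakdale 3, Rivermont 9, Pinehurst 10, Claybrook 9.
At 32 seats: Oakdale 3, Rivermont 9, Pinehurst 11, Claybrook 9.
No department's allocation decreased.

none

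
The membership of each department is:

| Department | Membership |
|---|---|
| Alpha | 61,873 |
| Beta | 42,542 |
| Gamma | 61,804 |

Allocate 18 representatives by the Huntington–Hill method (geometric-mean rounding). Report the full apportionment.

With divisor 9525: modified quotas Alpha 6.496, Beta 4.466, Gamma 6.489.
Geometric-mean thresholds: Alpha √(6·7)=6.481, Beta √(4·5)=4.472, Gamma √(6·7)=6.481.
Each quota rounded against its threshold gives Alpha 7, Beta 4, Gamma 7 (total 18).

Alpha: 7; Beta: 4; Gamma: 7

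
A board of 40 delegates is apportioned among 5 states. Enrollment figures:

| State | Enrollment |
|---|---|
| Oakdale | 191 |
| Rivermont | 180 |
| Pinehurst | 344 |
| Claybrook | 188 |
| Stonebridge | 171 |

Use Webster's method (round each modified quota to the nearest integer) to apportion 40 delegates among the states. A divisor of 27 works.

With modified divisor 27: modified quotas Oakdale 7.074, Rivermont 6.667, Pinehurst 12.741, Claybrook 6.963, Stonebridge 6.333.
Rounding to the nearest integer: Oakdale 7, Rivermont 7, Pinehurst 13, Claybrook 7, Stonebridge 6 (total 40).

Oakdale 7; Rivermont 7; Pinehurst 13; Claybrook 7; Stonebridge 6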